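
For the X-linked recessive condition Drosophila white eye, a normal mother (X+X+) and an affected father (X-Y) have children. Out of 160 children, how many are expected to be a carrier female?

Cross: X+X+ × X-Y
Offspring: 2 X+X-, 2 X+Y
Probability of a carrier female: 2/4 = 1/2
Expected count = 1/2 × 160 = 80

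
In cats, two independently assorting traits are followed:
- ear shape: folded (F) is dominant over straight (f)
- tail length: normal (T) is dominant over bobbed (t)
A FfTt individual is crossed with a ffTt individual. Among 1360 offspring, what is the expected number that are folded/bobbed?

Dihybrid cross FfTt × ffTt — consider each gene separately:
ear shape: Ff × ff → 2 Ff, 2 ff → 2 F_ : 2 ff (out of 4)
tail length: Tt × Tt → 1 TT, 2 Tt, 1 tt → 3 T_ : 1 tt (out of 4)
Combine (counts out of 4 × 4 = 16): folded/normal (F_T_) = 2×3 = 6; folded/bobbed (F_tt) = 2×1 = 2; straight/normal (ffT_) = 2×3 = 6; straight/bobbed (fftt) = 2×1 = 2
Phenotype counts (out of 16): 6 folded/normal, 2 folded/bobbed, 6 straight/normal, 2 straight/bobbed
folded/bobbed: 2 out of 16 → fraction 1/8
Expected count = 1/8 × 1360 = 170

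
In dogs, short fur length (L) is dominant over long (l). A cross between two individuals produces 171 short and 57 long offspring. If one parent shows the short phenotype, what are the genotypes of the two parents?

Observed offspring: 171 short, 57 long
The observed ratio simplifies to 3:1. Long (ll) offspring appear, so each parent must contribute one l allele. The parent stated to show short carries L, so it is Ll. The other parent is then either Ll or ll: Ll × ll would give a 1:1 split, whereas Ll × Ll gives 3:1 — matching the data. So both parents are heterozygous (Ll × Ll).
Parent genotypes: Ll × Ll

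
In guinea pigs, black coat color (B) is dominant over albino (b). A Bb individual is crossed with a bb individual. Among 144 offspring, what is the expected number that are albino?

Punnett square for Bb × bb:
Offspring genotypes: 2 Bb, 2 bb
black: 2, albino: 2
albino: 2 out of 4 → fraction 1/2
Expected count = 1/2 × 144 = 72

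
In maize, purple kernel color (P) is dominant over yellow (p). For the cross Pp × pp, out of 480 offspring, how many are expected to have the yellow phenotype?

Punnett square for Pp × pp:
Offspring genotypes: 2 Pp, 2 pp
Total offspring: 4
Count with target: 2
Probability: 2/4 = 1/2
Expected count = 1/2 × 480 = 240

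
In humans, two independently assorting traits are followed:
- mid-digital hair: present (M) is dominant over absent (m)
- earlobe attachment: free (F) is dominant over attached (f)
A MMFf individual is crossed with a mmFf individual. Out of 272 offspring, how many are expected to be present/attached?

Dihybrid cross MMFf × mmFf — consider each gene separately:
mid-digital hair: MM × mm → 4 Mm → 4 M_ (out of 4)
earlobe attachment: Ff × Ff → 1 FF, 2 Ff, 1 ff → 3 F_ : 1 ff (out of 4)
Combine (counts out of 4 × 4 = 16): present/free (M_F_) = 4×3 = 12; present/attached (M_ff) = 4×1 = 4
Phenotype counts (out of 16): 12 present/free, 4 present/attached
present/attached: 4 out of 16 → fraction 1/4
Expected count = 1/4 × 272 = 68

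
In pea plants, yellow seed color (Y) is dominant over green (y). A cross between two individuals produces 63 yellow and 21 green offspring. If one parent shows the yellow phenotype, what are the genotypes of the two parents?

Observed offspring: 63 yellow, 21 green
The observed ratio simplifies to 3:1. Green (yy) offspring appear, so each parent must contribute one y allele. The parent stated to show yellow carries Y, so it is Yy. The other parent is then either Yy or yy: Yy × yy would give a 1:1 split, whereas Yy × Yy gives 3:1 — matching the data. So both parents are heterozygous (Yy × Yy).
Parent genotypes: Yy × Yy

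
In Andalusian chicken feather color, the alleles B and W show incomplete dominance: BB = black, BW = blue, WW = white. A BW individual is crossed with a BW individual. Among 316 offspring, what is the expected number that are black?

Punnett square for BW × BW:
Offspring genotypes: 1 BB, 2 BW, 1 WW
Phenotype counts: 1 black, 2 blue, 1 white
black: 1 out of 4 → fraction 1/4
Expected count = 1/4 × 316 = 79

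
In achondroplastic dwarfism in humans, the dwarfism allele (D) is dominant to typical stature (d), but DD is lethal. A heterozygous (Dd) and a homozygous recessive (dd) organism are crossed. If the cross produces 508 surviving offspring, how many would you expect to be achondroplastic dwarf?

Cross: Dd × dd
Punnett square offspring (before lethality): 2 Dd, 2 dd
No DD offspring are produced in this cross.
achondroplastic dwarf: 2 out of 4 → fraction 1/2
Expected count = 1/2 × 508 = 254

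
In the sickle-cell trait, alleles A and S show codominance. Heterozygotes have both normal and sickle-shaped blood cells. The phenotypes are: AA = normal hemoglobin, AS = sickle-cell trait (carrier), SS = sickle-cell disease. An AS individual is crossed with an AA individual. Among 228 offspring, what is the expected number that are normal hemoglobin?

Punnett square for AS × AA:
Offspring genotypes: 2 AA, 2 AS
Phenotype counts: 2 normal hemoglobin, 2 sickle-cell trait (carrier)
normal hemoglobin: 2 out of 4 → fraction 1/2
Expected count = 1/2 × 228 = 114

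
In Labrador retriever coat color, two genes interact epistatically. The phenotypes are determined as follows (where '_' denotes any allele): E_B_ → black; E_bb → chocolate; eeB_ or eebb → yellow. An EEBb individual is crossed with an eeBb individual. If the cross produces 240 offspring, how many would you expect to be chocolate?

Cross: EEBb × eeBb — consider each gene separately:
E gene: EE × ee → 4 Ee → 4 E_ (out of 4)
B gene: Bb × Bb → 1 BB, 2 Bb, 1 bb → 3 B_ : 1 bb (out of 4)
Genotype classes (out of 4 × 4 = 16): E_B_ = 4×3 = 12; E_bb = 4×1 = 4
Apply the phenotype rules: E_B_ (12) → black; E_bb (4) → chocolate
Phenotype counts (out of 16): 12 black, 4 chocolate
chocolate: 4 out of 16 → fraction 1/4
Expected count = 1/4 × 240 = 60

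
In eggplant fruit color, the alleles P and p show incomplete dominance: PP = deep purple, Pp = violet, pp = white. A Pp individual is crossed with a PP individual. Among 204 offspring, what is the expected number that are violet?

Punnett square for Pp × PP:
Offspring genotypes: 2 PP, 2 Pp
Phenotype counts: 2 deep purple, 2 violet
violet: 2 out of 4 → fraction 1/2
Expected count = 1/2 × 204 = 102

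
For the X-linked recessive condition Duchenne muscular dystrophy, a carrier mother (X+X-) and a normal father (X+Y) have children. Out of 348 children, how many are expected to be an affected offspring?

Cross: X+X- × X+Y
Offspring: 1 X+X+, 1 X+Y, 1 X+X-, 1 X-Y
Probability of an affected offspring: 1/4
Expected count = 1/4 × 348 = 87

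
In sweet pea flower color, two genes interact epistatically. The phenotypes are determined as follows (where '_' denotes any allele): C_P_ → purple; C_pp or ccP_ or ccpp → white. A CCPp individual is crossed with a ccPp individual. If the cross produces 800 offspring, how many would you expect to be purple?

Cross: CCPp × ccPp — consider each gene separately:
C gene: CC × cc → 4 Cc → 4 C_ (out of 4)
P gene: Pp × Pp → 1 PP, 2 Pp, 1 pp → 3 P_ : 1 pp (out of 4)
Genotype classes (out of 4 × 4 = 16): C_P_ = 4×3 = 12; C_pp = 4×1 = 4
Apply the phenotype rules: C_P_ (12) → purple; C_pp (4) → white
Phenotype counts (out of 16): 12 purple, 4 white
purple: 12 out of 16 → fraction 3/4
Expected count = 3/4 × 800 = 600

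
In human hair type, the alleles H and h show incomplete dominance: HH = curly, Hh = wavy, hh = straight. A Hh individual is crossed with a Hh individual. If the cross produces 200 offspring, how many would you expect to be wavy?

Punnett square for Hh × Hh:
Offspring genotypes: 1 HH, 2 Hh, 1 hh
Phenotype counts: 1 curly, 2 wavy, 1 straight
wavy: 2 out of 4 → fraction 1/2
Expected count = 1/2 × 200 = 100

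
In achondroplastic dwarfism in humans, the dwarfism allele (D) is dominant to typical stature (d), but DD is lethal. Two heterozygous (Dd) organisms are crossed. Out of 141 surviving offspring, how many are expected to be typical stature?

Cross: Dd × Dd
Punnett square offspring (before lethality): 1 DD, 2 Dd, 1 dd
The DD genotype is lethal (embryos die); surviving offspring: 2 Dd, 1 dd
typical stature: 1 out of 3 → fraction 1/3
Expected count = 1/3 × 141 = 47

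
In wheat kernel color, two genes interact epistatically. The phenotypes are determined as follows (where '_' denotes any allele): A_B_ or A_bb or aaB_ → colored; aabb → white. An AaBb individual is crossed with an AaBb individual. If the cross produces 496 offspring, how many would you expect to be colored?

Cross: AaBb × AaBb — consider each gene separately:
A gene: Aa × Aa → 1 AA, 2 Aa, 1 aa → 3 A_ : 1 aa (out of 4)
B gene: Bb × Bb → 1 BB, 2 Bb, 1 bb → 3 B_ : 1 bb (out of 4)
Genotype classes (out of 4 × 4 = 16): A_B_ = 3×3 = 9; A_bb = 3×1 = 3; aaB_ = 1×3 = 3; aabb = 1×1 = 1
Apply the phenotype rules: A_B_ (9) + A_bb (3) + aaB_ (3) → colored; aabb (1) → white
Phenotype counts (out of 16): 15 colored, 1 white
colored: 15 out of 16 → fraction 15/16
Expected count = 15/16 × 496 = 465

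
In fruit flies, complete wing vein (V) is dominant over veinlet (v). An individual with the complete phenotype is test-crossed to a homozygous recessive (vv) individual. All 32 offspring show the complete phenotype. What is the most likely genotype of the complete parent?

Test cross: ? × vv
All offspring are complete.
If the unknown parent were heterozygous (Vv), about half of 32 offspring would be veinlet; none are. The unknown parent is most likely homozygous dominant (VV).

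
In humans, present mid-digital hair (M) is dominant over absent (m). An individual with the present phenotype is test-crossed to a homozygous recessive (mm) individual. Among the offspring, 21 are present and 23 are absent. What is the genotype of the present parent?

Test cross: ? × mm
Offspring: 21 present, 23 absent — approximately 1:1.
A 1:1 ratio in a test cross indicates the unknown parent is heterozygous (Mm).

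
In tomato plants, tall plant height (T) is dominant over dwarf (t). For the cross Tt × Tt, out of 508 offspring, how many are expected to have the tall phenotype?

Punnett square for Tt × Tt:
Offspring genotypes: 1 TT, 2 Tt, 1 tt
Total offspring: 4
Count with target: 3
Probability: 3/4
Expected count = 3/4 × 508 = 381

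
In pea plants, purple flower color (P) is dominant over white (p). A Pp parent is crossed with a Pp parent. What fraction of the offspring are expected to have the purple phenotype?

Punnett square for Pp × Pp:
Offspring genotypes: 1 PP, 2 Pp, 1 pp
Total offspring: 4
Count with target: 3
Probability: 3/4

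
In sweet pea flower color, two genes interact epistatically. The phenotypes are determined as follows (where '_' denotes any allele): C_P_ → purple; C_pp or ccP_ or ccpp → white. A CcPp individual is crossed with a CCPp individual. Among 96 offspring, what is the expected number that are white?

Cross: CcPp × CCPp — consider each gene separately:
C gene: Cc × CC → 2 CC, 2 Cc → 4 C_ (out of 4)
P gene: Pp × Pp → 1 PP, 2 Pp, 1 pp → 3 P_ : 1 pp (out of 4)
Genotype classes (out of 4 × 4 = 16): C_P_ = 4×3 = 12; C_pp = 4×1 = 4
Apply the phenotype rules: C_P_ (12) → purple; C_pp (4) → white
Phenotype counts (out of 16): 12 purple, 4 white
white: 4 out of 16 → fraction 1/4
Expected count = 1/4 × 96 = 24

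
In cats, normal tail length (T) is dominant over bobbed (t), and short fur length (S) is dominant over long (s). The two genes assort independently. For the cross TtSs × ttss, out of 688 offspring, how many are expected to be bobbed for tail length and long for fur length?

Dihybrid cross TtSs × ttss — consider each gene separately:
tail length: Tt × tt → 2 Tt, 2 tt → 2 T_ : 2 tt (out of 4)
fur length: Ss × ss → 2 Ss, 2 ss → 2 S_ : 2 ss (out of 4)
Looking for: bobbed (tt) and long (ss)
P(bobbed) = 2/4, P(long) = 2/4
P(both) = 2/4 × 2/4 = 4/16 = 1/4
Expected count = 1/4 × 688 = 172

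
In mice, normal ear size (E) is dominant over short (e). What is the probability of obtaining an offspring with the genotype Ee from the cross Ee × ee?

Punnett square for Ee × ee:
Offspring genotypes: 2 Ee, 2 ee
Total offspring: 4
Count with target: 2
Probability: 2/4 = 1/2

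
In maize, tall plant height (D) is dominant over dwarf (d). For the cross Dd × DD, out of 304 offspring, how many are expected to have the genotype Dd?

Punnett square for Dd × DD:
Offspring genotypes: 2 DD, 2 Dd
Total offspring: 4
Count with target: 2
Probability: 2/4 = 1/2
Expected count = 1/2 × 304 = 152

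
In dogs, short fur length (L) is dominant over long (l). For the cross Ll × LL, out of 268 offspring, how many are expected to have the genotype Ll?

Punnett square for Ll × LL:
Offspring genotypes: 2 LL, 2 Ll
Total offspring: 4
Count with target: 2
Probability: 2/4 = 1/2
Expected count = 1/2 × 268 = 134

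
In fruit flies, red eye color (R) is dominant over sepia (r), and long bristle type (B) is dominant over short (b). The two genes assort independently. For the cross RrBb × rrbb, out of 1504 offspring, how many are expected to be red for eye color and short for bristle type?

Dihybrid cross RrBb × rrbb — consider each gene separately:
eye color: Rr × rr → 2 Rr, 2 rr → 2 R_ : 2 rr (out of 4)
bristle type: Bb × bb → 2 Bb, 2 bb → 2 B_ : 2 bb (out of 4)
Looking for: red (R_) and short (bb)
P(red) = 2/4, P(short) = 2/4
P(both) = 2/4 × 2/4 = 4/16 = 1/4
Expected count = 1/4 × 1504 = 376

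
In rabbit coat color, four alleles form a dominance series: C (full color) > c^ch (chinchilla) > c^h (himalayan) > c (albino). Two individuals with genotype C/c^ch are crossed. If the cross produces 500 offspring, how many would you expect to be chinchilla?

Cross: C/c^ch × C/c^ch
Allele dominance: C > c^ch > c^h > c
Offspring genotypes: 1 C/C, 2 C/c^ch, 1 c^ch/c^ch
Phenotype counts: 3 full color, 1 chinchilla
chinchilla: 1 out of 4 → fraction 1/4
Expected count = 1/4 × 500 = 125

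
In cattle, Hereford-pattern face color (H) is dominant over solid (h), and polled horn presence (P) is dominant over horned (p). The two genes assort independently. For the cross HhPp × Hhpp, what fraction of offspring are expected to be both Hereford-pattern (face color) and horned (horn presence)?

Dihybrid cross HhPp × Hhpp — consider each gene separately:
face color: Hh × Hh → 1 HH, 2 Hh, 1 hh → 3 H_ : 1 hh (out of 4)
horn presence: Pp × pp → 2 Pp, 2 pp → 2 P_ : 2 pp (out of 4)
Looking for: Hereford-pattern (H_) and horned (pp)
P(Hereford-pattern) = 3/4, P(horned) = 2/4
P(both) = 3/4 × 2/4 = 6/16 = 3/8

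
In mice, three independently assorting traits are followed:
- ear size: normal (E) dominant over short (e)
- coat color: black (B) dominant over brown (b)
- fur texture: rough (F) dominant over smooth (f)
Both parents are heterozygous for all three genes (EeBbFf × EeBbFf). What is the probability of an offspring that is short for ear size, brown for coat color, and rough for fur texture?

Trihybrid cross: EeBbFf × EeBbFf
Each trait segregates independently with a 3:1 phenotypic ratio, so each gene contributes 3/4 (dominant) or 1/4 (recessive).
Target: short (ear size), brown (coat color), rough (fur texture)
Probability = product of independent per-trait probabilities
= 1/4 × 1/4 × 3/4 = 3/64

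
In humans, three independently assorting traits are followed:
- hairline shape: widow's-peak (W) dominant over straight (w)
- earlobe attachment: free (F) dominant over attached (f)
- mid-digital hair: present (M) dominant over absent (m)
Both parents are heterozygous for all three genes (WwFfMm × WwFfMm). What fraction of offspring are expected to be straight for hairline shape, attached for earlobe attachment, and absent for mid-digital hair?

Trihybrid cross: WwFfMm × WwFfMm
Each trait segregates independently with a 3:1 phenotypic ratio, so each gene contributes 3/4 (dominant) or 1/4 (recessive).
Target: straight (hairline shape), attached (earlobe attachment), absent (mid-digital hair)
Probability = product of independent per-trait probabilities
= 1/4 × 1/4 × 1/4 = 1/64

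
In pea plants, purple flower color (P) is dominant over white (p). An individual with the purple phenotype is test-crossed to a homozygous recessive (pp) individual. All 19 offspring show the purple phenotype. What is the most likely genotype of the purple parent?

Test cross: ? × pp
All offspring are purple.
If the unknown parent were heterozygous (Pp), about half of 19 offspring would be white; none are. The unknown parent is most likely homozygous dominant (PP).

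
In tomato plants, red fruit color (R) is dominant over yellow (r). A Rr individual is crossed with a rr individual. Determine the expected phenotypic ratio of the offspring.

Punnett square for Rr × rr:
Offspring genotypes: 2 Rr, 2 rr
red: 2, yellow: 2
Ratio: 1:1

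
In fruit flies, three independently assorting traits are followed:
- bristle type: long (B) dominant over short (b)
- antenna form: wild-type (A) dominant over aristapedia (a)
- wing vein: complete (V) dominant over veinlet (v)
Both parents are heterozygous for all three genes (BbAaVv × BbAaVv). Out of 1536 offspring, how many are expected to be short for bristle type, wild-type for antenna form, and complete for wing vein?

Trihybrid cross: BbAaVv × BbAaVv
Each trait segregates independently with a 3:1 phenotypic ratio, so each gene contributes 3/4 (dominant) or 1/4 (recessive).
Target: short (bristle type), wild-type (antenna form), complete (wing vein)
Probability = product of independent per-trait probabilities
= 1/4 × 3/4 × 3/4 = 9/64
Expected count = 9/64 × 1536 = 216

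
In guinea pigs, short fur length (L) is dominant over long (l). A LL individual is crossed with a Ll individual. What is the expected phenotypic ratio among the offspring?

Punnett square for LL × Ll:
Offspring genotypes: 2 LL, 2 Ll
short: 4, long: 0
Ratio: all short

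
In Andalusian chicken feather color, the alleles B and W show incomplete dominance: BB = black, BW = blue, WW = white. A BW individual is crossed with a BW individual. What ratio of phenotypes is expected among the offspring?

Punnett square for BW × BW:
Offspring genotypes: 1 BB, 2 BW, 1 WW
Phenotype counts: 1 black, 2 blue, 1 white
Ratio: 1 black : 2 blue : 1 white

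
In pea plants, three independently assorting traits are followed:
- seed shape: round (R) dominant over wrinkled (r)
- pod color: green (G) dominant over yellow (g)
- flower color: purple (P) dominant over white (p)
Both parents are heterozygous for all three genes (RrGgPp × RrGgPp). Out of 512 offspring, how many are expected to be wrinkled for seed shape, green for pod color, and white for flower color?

Trihybrid cross: RrGgPp × RrGgPp
Each trait segregates independently with a 3:1 phenotypic ratio, so each gene contributes 3/4 (dominant) or 1/4 (recessive).
Target: wrinkled (seed shape), green (pod color), white (flower color)
Probability = product of independent per-trait probabilities
= 1/4 × 3/4 × 1/4 = 3/64
Expected count = 3/64 × 512 = 24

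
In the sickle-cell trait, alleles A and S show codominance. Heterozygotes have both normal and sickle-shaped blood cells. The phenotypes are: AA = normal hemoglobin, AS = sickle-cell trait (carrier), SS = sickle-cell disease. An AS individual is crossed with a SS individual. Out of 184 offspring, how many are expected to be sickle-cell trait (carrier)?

Punnett square for AS × SS:
Offspring genotypes: 2 AS, 2 SS
Phenotype counts: 2 sickle-cell trait (carrier), 2 sickle-cell disease
sickle-cell trait (carrier): 2 out of 4 → fraction 1/2
Expected count = 1/2 × 184 = 92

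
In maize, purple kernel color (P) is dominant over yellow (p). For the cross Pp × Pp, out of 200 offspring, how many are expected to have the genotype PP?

Punnett square for Pp × Pp:
Offspring genotypes: 1 PP, 2 Pp, 1 pp
Total offspring: 4
Count with target: 1
Probability: 1/4
Expected count = 1/4 × 200 = 50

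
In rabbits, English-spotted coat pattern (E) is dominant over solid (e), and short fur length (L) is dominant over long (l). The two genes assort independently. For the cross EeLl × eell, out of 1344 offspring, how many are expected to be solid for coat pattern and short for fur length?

Dihybrid cross EeLl × eell — consider each gene separately:
coat pattern: Ee × ee → 2 Ee, 2 ee → 2 E_ : 2 ee (out of 4)
fur length: Ll × ll → 2 Ll, 2 ll → 2 L_ : 2 ll (out of 4)
Looking for: solid (ee) and short (L_)
P(solid) = 2/4, P(short) = 2/4
P(both) = 2/4 × 2/4 = 4/16 = 1/4
Expected count = 1/4 × 1344 = 336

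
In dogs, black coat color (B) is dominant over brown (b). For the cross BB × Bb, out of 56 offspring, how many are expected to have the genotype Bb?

Punnett square for BB × Bb:
Offspring genotypes: 2 BB, 2 Bb
Total offspring: 4
Count with target: 2
Probability: 2/4 = 1/2
Expected count = 1/2 × 56 = 28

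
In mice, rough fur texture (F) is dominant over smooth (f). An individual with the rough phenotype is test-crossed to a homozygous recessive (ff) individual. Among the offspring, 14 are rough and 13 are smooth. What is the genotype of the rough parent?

Test cross: ? × ff
Offspring: 14 rough, 13 smooth — approximately 1:1.
A 1:1 ratio in a test cross indicates the unknown parent is heterozygous (Ff).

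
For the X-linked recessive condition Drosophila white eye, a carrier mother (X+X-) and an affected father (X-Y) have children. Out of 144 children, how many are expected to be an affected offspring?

Cross: X+X- × X-Y
Offspring: 1 X+X-, 1 X+Y, 1 X-X-, 1 X-Y
Probability of an affected offspring: 2/4 = 1/2
Expected count = 1/2 × 144 = 72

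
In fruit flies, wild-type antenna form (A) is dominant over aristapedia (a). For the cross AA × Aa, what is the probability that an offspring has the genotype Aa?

Punnett square for AA × Aa:
Offspring genotypes: 2 AA, 2 Aa
Total offspring: 4
Count with target: 2
Probability: 2/4 = 1/2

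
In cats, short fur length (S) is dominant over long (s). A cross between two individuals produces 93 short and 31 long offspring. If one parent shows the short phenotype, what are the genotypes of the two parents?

Observed offspring: 93 short, 31 long
The observed ratio simplifies to 3:1. Long (ss) offspring appear, so each parent must contribute one s allele. The parent stated to show short carries S, so it is Ss. The other parent is then either Ss or ss: Ss × ss would give a 1:1 split, whereas Ss × Ss gives 3:1 — matching the data. So both parents are heterozygous (Ss × Ss).
Parent genotypes: Ss × Ss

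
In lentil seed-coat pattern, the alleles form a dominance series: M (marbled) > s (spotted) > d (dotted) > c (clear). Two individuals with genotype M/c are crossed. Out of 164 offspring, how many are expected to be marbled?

Cross: M/c × M/c
Allele dominance: M > s > d > c
Offspring genotypes: 1 M/M, 2 M/c, 1 c/c
Phenotype counts: 3 marbled, 1 clear
marbled: 3 out of 4 → fraction 3/4
Expected count = 3/4 × 164 = 123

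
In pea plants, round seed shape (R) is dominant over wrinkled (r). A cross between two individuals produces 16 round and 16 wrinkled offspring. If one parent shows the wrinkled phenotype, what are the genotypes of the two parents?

Observed offspring: 16 round, 16 wrinkled
The observed ratio simplifies to 1:1. One parent shows wrinkled, so its genotype must be rr. A 1:1 offspring split requires the other parent to be heterozygous (Rr).
Parent genotypes: rr × Rr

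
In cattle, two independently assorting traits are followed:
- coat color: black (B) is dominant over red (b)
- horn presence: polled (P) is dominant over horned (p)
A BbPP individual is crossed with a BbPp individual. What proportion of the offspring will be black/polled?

Dihybrid cross BbPP × BbPp — consider each gene separately:
coat color: Bb × Bb → 1 BB, 2 Bb, 1 bb → 3 B_ : 1 bb (out of 4)
horn presence: PP × Pp → 2 PP, 2 Pp → 4 P_ (out of 4)
Combine (counts out of 4 × 4 = 16): black/polled (B_P_) = 3×4 = 12; red/polled (bbP_) = 1×4 = 4
Phenotype counts (out of 16): 12 black/polled, 4 red/polled
black/polled: 12 out of 16
Probability: 12/16 = 3/4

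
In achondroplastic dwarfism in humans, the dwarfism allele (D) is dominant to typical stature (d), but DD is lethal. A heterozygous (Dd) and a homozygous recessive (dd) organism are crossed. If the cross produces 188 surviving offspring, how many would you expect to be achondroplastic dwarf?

Cross: Dd × dd
Punnett square offspring (before lethality): 2 Dd, 2 dd
No DD offspring are produced in this cross.
achondroplastic dwarf: 2 out of 4 → fraction 1/2
Expected count = 1/2 × 188 = 94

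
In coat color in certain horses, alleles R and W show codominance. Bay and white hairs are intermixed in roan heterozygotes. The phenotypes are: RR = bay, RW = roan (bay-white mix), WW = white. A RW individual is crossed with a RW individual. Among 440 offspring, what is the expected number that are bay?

Punnett square for RW × RW:
Offspring genotypes: 1 RR, 2 RW, 1 WW
Phenotype counts: 1 bay, 2 roan (bay-white mix), 1 white
bay: 1 out of 4 → fraction 1/4
Expected count = 1/4 × 440 = 110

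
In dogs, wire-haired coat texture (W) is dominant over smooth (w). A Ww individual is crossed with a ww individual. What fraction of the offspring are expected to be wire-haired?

Punnett square for Ww × ww:
Offspring genotypes: 2 Ww, 2 ww
wire-haired: 2, smooth: 2
wire-haired: 2 out of 4
Probability: 2/4 = 1/2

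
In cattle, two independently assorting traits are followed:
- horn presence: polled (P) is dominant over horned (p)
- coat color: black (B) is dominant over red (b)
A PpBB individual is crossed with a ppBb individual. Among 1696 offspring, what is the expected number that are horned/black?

Dihybrid cross PpBB × ppBb — consider each gene separately:
horn presence: Pp × pp → 2 Pp, 2 pp → 2 P_ : 2 pp (out of 4)
coat color: BB × Bb → 2 BB, 2 Bb → 4 B_ (out of 4)
Combine (counts out of 4 × 4 = 16): polled/black (P_B_) = 2×4 = 8; horned/black (ppB_) = 2×4 = 8
Phenotype counts (out of 16): 8 polled/black, 8 horned/black
horned/black: 8 out of 16 → fraction 1/2
Expected count = 1/2 × 1696 = 848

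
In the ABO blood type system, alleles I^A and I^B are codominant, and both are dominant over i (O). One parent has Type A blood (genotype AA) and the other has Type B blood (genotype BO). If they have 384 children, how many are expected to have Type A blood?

Cross: AA × BO
Possible offspring genotypes: 2 AB, 2 AO
Blood type counts: 2 Type AB, 2 Type A
Probability of Type A: 2/4 = 1/2
Expected count = 1/2 × 384 = 192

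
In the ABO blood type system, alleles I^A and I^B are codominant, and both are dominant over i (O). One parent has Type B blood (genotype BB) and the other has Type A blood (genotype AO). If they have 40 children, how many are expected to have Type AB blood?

Cross: BB × AO
Possible offspring genotypes: 2 AB, 2 BO
Blood type counts: 2 Type AB, 2 Type B
Probability of Type AB: 2/4 = 1/2
Expected count = 1/2 × 40 = 20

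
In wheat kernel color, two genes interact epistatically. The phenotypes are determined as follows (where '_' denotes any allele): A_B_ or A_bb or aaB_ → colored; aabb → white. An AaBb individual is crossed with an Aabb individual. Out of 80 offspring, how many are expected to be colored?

Cross: AaBb × Aabb — consider each gene separately:
A gene: Aa × Aa → 1 AA, 2 Aa, 1 aa → 3 A_ : 1 aa (out of 4)
B gene: Bb × bb → 2 Bb, 2 bb → 2 B_ : 2 bb (out of 4)
Genotype classes (out of 4 × 4 = 16): A_B_ = 3×2 = 6; A_bb = 3×2 = 6; aaB_ = 1×2 = 2; aabb = 1×2 = 2
Apply the phenotype rules: A_B_ (6) + A_bb (6) + aaB_ (2) → colored; aabb (2) → white
Phenotype counts (out of 16): 14 colored, 2 white
colored: 14 out of 16 → fraction 7/8
Expected count = 7/8 × 80 = 70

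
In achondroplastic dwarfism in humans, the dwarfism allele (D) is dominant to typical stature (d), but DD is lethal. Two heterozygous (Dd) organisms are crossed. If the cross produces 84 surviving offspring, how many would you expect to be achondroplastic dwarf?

Cross: Dd × Dd
Punnett square offspring (before lethality): 1 DD, 2 Dd, 1 dd
The DD genotype is lethal (embryos die); surviving offspring: 2 Dd, 1 dd
achondroplastic dwarf: 2 out of 3 → fraction 2/3
Expected count = 2/3 × 84 = 56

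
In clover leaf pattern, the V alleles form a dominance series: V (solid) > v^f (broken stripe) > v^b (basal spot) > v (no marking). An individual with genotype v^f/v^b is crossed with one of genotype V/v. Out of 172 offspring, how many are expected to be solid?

Cross: v^f/v^b × V/v
Allele dominance: V > v^f > v^b > v
Offspring genotypes: 1 V/v^f, 1 v^f/v, 1 V/v^b, 1 v^b/v
Phenotype counts: 2 solid, 1 broken stripe, 1 basal spot
solid: 2 out of 4 → fraction 1/2
Expected count = 1/2 × 172 = 86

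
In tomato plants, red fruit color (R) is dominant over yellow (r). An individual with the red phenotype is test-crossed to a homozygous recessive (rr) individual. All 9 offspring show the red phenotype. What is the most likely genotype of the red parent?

Test cross: ? × rr
All offspring are red.
If the unknown parent were heterozygous (Rr), about half of 9 offspring would be yellow; none are. The unknown parent is most likely homozygous dominant (RR).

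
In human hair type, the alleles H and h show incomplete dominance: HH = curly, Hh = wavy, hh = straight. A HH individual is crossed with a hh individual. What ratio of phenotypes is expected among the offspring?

Punnett square for HH × hh:
Offspring genotypes: 4 Hh
Phenotype counts: 4 wavy
Ratio: all wavy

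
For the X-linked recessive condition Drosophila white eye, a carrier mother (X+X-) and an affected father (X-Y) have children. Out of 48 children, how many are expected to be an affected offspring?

Cross: X+X- × X-Y
Offspring: 1 X+X-, 1 X+Y, 1 X-X-, 1 X-Y
Probability of an affected offspring: 2/4 = 1/2
Expected count = 1/2 × 48 = 24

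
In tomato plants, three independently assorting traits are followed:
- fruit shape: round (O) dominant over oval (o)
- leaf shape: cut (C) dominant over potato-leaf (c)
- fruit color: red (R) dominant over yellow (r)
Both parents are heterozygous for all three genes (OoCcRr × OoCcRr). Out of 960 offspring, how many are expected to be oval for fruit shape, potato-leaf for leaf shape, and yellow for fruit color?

Trihybrid cross: OoCcRr × OoCcRr
Each trait segregates independently with a 3:1 phenotypic ratio, so each gene contributes 3/4 (dominant) or 1/4 (recessive).
Target: oval (fruit shape), potato-leaf (leaf shape), yellow (fruit color)
Probability = product of independent per-trait probabilities
= 1/4 × 1/4 × 1/4 = 1/64
Expected count = 1/64 × 960 = 15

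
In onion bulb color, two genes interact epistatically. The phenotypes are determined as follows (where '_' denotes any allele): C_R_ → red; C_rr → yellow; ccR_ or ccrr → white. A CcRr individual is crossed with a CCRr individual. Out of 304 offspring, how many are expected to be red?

Cross: CcRr × CCRr — consider each gene separately:
C gene: Cc × CC → 2 CC, 2 Cc → 4 C_ (out of 4)
R gene: Rr × Rr → 1 RR, 2 Rr, 1 rr → 3 R_ : 1 rr (out of 4)
Genotype classes (out of 4 × 4 = 16): C_R_ = 4×3 = 12; C_rr = 4×1 = 4
Apply the phenotype rules: C_R_ (12) → red; C_rr (4) → yellow
Phenotype counts (out of 16): 12 red, 4 yellow
red: 12 out of 16 → fraction 3/4
Expected count = 3/4 × 304 = 228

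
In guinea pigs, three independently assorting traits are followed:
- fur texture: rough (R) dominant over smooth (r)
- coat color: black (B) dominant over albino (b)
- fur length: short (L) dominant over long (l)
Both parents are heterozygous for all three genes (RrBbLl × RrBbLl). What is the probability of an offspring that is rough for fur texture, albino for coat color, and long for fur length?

Trihybrid cross: RrBbLl × RrBbLl
Each trait segregates independently with a 3:1 phenotypic ratio, so each gene contributes 3/4 (dominant) or 1/4 (recessive).
Target: rough (fur texture), albino (coat color), long (fur length)
Probability = product of independent per-trait probabilities
= 3/4 × 1/4 × 1/4 = 3/64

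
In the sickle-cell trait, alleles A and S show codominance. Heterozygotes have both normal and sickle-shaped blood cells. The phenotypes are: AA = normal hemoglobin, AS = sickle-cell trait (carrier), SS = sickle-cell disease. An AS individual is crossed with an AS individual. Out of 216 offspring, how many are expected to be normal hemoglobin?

Punnett square for AS × AS:
Offspring genotypes: 1 AA, 2 AS, 1 SS
Phenotype counts: 1 normal hemoglobin, 2 sickle-cell trait (carrier), 1 sickle-cell disease
normal hemoglobin: 1 out of 4 → fraction 1/4
Expected count = 1/4 × 216 = 54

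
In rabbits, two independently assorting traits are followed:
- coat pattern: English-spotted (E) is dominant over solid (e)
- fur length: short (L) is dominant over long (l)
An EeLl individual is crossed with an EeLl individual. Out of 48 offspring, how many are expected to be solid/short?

Dihybrid cross EeLl × EeLl — consider each gene separately:
coat pattern: Ee × Ee → 1 EE, 2 Ee, 1 ee → 3 E_ : 1 ee (out of 4)
fur length: Ll × Ll → 1 LL, 2 Ll, 1 ll → 3 L_ : 1 ll (out of 4)
Combine (counts out of 4 × 4 = 16): English-spotted/short (E_L_) = 3×3 = 9; English-spotted/long (E_ll) = 3×1 = 3; solid/short (eeL_) = 1×3 = 3; solid/long (eell) = 1×1 = 1
Phenotype counts (out of 16): 9 English-spotted/short, 3 English-spotted/long, 3 solid/short, 1 solid/long
solid/short: 3 out of 16 → fraction 3/16
Expected count = 3/16 × 48 = 9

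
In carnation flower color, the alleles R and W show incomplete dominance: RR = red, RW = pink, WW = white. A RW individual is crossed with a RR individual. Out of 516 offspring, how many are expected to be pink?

Punnett square for RW × RR:
Offspring genotypes: 2 RR, 2 RW
Phenotype counts: 2 red, 2 pink
pink: 2 out of 4 → fraction 1/2
Expected count = 1/2 × 516 = 258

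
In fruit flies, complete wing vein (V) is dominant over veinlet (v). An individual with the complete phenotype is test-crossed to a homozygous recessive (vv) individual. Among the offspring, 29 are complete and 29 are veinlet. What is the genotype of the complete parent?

Test cross: ? × vv
Offspring: 29 complete, 29 veinlet — approximately 1:1.
A 1:1 ratio in a test cross indicates the unknown parent is heterozygous (Vv).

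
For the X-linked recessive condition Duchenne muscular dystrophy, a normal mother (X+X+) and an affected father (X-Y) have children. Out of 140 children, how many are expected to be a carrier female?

Cross: X+X+ × X-Y
Offspring: 2 X+X-, 2 X+Y
Probability of a carrier female: 2/4 = 1/2
Expected count = 1/2 × 140 = 70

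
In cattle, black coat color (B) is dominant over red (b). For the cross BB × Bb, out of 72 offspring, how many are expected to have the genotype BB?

Punnett square for BB × Bb:
Offspring genotypes: 2 BB, 2 Bb
Total offspring: 4
Count with target: 2
Probability: 2/4 = 1/2
Expected count = 1/2 × 72 = 36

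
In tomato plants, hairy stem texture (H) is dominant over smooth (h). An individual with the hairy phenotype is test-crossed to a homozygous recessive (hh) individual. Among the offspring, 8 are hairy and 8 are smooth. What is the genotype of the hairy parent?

Test cross: ? × hh
Offspring: 8 hairy, 8 smooth — approximately 1:1.
A 1:1 ratio in a test cross indicates the unknown parent is heterozygous (Hh).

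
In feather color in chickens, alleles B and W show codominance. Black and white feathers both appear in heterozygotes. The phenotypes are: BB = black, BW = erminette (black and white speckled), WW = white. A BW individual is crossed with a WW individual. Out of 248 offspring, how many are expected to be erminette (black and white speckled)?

Punnett square for BW × WW:
Offspring genotypes: 2 BW, 2 WW
Phenotype counts: 2 erminette (black and white speckled), 2 white
erminette (black and white speckled): 2 out of 4 → fraction 1/2
Expected count = 1/2 × 248 = 124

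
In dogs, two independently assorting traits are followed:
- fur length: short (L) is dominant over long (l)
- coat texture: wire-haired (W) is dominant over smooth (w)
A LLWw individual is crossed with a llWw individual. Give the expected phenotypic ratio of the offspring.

Dihybrid cross LLWw × llWw — consider each gene separately:
fur length: LL × ll → 4 Ll → 4 L_ (out of 4)
coat texture: Ww × Ww → 1 WW, 2 Ww, 1 ww → 3 W_ : 1 ww (out of 4)
Combine (counts out of 4 × 4 = 16): short/wire-haired (L_W_) = 4×3 = 12; short/smooth (L_ww) = 4×1 = 4
Phenotype counts (out of 16): 12 short/wire-haired, 4 short/smooth
Ratio: 3 short/wire-haired : 1 short/smooth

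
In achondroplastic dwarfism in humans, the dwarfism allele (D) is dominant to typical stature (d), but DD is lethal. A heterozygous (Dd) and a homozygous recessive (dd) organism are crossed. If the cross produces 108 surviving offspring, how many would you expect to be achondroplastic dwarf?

Cross: Dd × dd
Punnett square offspring (before lethality): 2 Dd, 2 dd
No DD offspring are produced in this cross.
achondroplastic dwarf: 2 out of 4 → fraction 1/2
Expected count = 1/2 × 108 = 54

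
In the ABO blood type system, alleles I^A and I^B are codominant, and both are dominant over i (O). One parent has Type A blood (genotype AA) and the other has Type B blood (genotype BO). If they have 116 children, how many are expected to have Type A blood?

Cross: AA × BO
Possible offspring genotypes: 2 AB, 2 AO
Blood type counts: 2 Type AB, 2 Type A
Probability of Type A: 2/4 = 1/2
Expected count = 1/2 × 116 = 58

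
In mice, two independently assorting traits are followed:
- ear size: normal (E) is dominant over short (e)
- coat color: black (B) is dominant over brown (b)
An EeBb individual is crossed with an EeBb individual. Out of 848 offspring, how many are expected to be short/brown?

Dihybrid cross EeBb × EeBb — consider each gene separately:
ear size: Ee × Ee → 1 EE, 2 Ee, 1 ee → 3 E_ : 1 ee (out of 4)
coat color: Bb × Bb → 1 BB, 2 Bb, 1 bb → 3 B_ : 1 bb (out of 4)
Combine (counts out of 4 × 4 = 16): normal/black (E_B_) = 3×3 = 9; normal/brown (E_bb) = 3×1 = 3; short/black (eeB_) = 1×3 = 3; short/brown (eebb) = 1×1 = 1
Phenotype counts (out of 16): 9 normal/black, 3 normal/brown, 3 short/black, 1 short/brown
short/brown: 1 out of 16 → fraction 1/16
Expected count = 1/16 × 848 = 53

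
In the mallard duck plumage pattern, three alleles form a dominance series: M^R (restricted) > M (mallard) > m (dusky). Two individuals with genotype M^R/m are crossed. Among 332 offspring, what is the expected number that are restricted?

Cross: M^R/m × M^R/m
Allele dominance: M^R > M > m
Offspring genotypes: 1 M^R/M^R, 2 M^R/m, 1 m/m
Phenotype counts: 3 restricted, 1 dusky
restricted: 3 out of 4 → fraction 3/4
Expected count = 3/4 × 332 = 249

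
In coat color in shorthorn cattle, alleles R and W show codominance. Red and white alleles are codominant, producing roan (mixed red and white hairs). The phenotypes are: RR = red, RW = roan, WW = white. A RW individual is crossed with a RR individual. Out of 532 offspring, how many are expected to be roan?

Punnett square for RW × RR:
Offspring genotypes: 2 RR, 2 RW
Phenotype counts: 2 red, 2 roan
roan: 2 out of 4 → fraction 1/2
Expected count = 1/2 × 532 = 266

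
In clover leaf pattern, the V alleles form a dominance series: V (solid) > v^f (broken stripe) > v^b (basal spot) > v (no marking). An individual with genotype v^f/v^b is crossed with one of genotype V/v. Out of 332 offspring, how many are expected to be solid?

Cross: v^f/v^b × V/v
Allele dominance: V > v^f > v^b > v
Offspring genotypes: 1 V/v^f, 1 v^f/v, 1 V/v^b, 1 v^b/v
Phenotype counts: 2 solid, 1 broken stripe, 1 basal spot
solid: 2 out of 4 → fraction 1/2
Expected count = 1/2 × 332 = 166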